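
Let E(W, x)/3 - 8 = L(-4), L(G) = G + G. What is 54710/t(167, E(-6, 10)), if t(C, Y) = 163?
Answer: 54710/163 ≈ 335.64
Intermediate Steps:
L(G) = 2*G
E(W, x) = 0 (E(W, x) = 24 + 3*(2*(-4)) = 24 + 3*(-8) = 24 - 24 = 0)
54710/t(167, E(-6, 10)) = 54710/163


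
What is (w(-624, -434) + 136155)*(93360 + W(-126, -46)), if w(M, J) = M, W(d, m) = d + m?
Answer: 12629862828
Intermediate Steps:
(w(-624, -434) + 136155)*(93360 + W(-126, -46)) = (-624 + 136155)*(93360 + (-126 - 46)) = 135531*(93360 - 172) = 135531*93188 = 12629862828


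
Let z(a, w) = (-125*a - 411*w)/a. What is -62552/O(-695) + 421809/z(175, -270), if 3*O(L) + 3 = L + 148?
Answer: 5731832757/4900225 ≈ 1169.7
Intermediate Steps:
z(a, w) = (-411*w - 125*a)/a
O(L) = 145/3 + L/3 (O(L) = -1 + (L + 148)/3 = -1 + (148 + L)/3 = -1 + (148/3 + L/3) = 145/3 + L/3)
-62552/O(-695) + 421809/z(175, -270) = -62552/(145/3 + (⅓)*(-695)) + 421809/(-125 - 411*(-270)/175) = -62552/(145/3 - 695/3) + 421809/(-125 - 411*(-270)*1/175) = -62552/(-550/3) + 421809/(-125 + 22194/35) = -62552*(-3/550) + 421809/(17819/35) = 93828/275 + 421809*(35/17819) = 93828/275 + 14763315/17819 = 5731832757/4900225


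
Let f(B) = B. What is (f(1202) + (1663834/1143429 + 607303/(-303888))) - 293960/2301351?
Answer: 2736909530296791989/2278234892703952 ≈ 1201.3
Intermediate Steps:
(f(1202) + (1663834/1143429 + 607303/(-303888))) - 293960/2301351 = (1202 + (1663834/1143429 + 607303/(-303888))) - 293960/2301351 = (1202 + (1663834*(1/1143429) + 607303*(-1/303888))) - 293960*1/2301351 = (1202 + (1663834/1143429 - 607303/303888)) - 293960/2301351 = (1202 - 62929558465/115824783984) - 293960/2301351 = 139158460790303/115824783984 - 293960/2301351 = 2736909530296791989/2278234892703952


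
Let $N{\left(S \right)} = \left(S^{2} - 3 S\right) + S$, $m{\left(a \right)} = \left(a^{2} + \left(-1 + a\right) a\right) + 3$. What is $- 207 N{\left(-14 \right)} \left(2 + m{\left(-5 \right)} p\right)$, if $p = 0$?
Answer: $-92736$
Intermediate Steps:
$m{\left(a \right)} = 3 + a^{2} + a \left(-1 + a\right)$ ($m{\left(a \right)} = \left(a^{2} + a \left(-1 + a\right)\right) + 3 = 3 + a^{2} + a \left(-1 + a\right)$)
$N{\left(S \right)} = S^{2} - 2 S$
$- 207 N{\left(-14 \right)} \left(2 + m{\left(-5 \right)} p\right) = - 207 \left(- 14 \left(-2 - 14\right)\right) \left(2 + \left(3 - -5 + 2 \left(-5\right)^{2}\right) 0\right) = - 207 \left(\left(-14\right) \left(-16\right)\right) \left(2 + \left(3 + 5 + 2 \cdot 25\right) 0\right) = \left(-207\right) 224 \left(2 + \left(3 + 5 + 50\right) 0\right) = - 46368 \left(2 + 58 \cdot 0\right) = - 46368 \left(2 + 0\right) = \left(-46368\right) 2 = -92736$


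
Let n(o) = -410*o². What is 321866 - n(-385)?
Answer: 61094116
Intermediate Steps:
321866 - n(-385) = 321866 - (-410)*(-385)² = 321866 - (-410)*148225 = 321866 - 1*(-60772250) = 321866 + 60772250 = 61094116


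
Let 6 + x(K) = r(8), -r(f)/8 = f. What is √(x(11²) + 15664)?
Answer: √15594 ≈ 124.88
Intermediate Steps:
r(f) = -8*f
x(K) = -70 (x(K) = -6 - 8*8 = -6 - 64 = -70)
√(x(11²) + 15664) = √(-70 + 15664) = √15594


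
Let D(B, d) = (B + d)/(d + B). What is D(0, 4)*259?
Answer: 259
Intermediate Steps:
D(B, d) = 1 (D(B, d) = (B + d)/(B + d) = 1)
D(0, 4)*259 = 1*259 = 259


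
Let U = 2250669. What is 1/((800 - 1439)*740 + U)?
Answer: 1/1777809 ≈ 5.6249e-7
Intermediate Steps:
1/((800 - 1439)*740 + U) = 1/((800 - 1439)*740 + 2250669) = 1/(-639*740 + 2250669) = 1/(-472860 + 2250669) = 1/1777809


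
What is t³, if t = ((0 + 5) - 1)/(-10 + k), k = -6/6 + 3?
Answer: -⅛ ≈ -0.12500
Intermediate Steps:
k = 2 (k = -6/6 + 3 = -1*1 + 3 = -1 + 3 = 2)
t = -½ (t = ((0 + 5) - 1)/(-10 + 2) = (5 - 1)/(-8) = 4*(-⅛) = -½ ≈ -0.50000)
t³ = (-½)³ = -⅛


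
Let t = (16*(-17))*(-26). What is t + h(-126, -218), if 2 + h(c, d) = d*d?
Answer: 54594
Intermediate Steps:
h(c, d) = -2 + d² (h(c, d) = -2 + d*d = -2 + d²)
t = 7072 (t = -272*(-26) = 7072)
t + h(-126, -218) = 7072 + (-2 + (-218)²) = 7072 + (-2 + 47524) = 7072 + 47522 = 54594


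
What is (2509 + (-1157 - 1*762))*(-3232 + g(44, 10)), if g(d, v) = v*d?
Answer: -1647280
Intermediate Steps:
g(d, v) = d*v
(2509 + (-1157 - 1*762))*(-3232 + g(44, 10)) = (2509 + (-1157 - 1*762))*(-3232 + 44*10) = (2509 + (-1157 - 762))*(-3232 + 440) = (2509 - 1919)*(-2792) = 590*(-2792) = -1647280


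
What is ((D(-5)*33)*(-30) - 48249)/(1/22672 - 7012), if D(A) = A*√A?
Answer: 121544592/17664007 - 12469600*I*√5/17664007 ≈ 6.8809 - 1.5785*I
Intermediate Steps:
D(A) = A^(3/2)
((D(-5)*33)*(-30) - 48249)/(1/22672 - 7012) = (((-5)^(3/2)*33)*(-30) - 48249)/(1/22672 - 7012) = ((-5*I*√5*33)*(-30) - 48249)/(1/22672 - 7012) = (-165*I*√5*(-30) - 48249)/(-158976063/22672) = (4950*I*√5 - 48249)*(-22672/158976063) = (-48249 + 4950*I*√5)*(-22672/158976063) = 121544592/17664007 - 12469600*I*√5/17664007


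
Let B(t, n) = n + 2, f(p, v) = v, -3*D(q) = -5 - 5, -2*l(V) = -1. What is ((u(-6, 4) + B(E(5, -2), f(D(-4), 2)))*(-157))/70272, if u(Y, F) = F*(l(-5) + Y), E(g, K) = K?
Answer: 157/3904 ≈ 0.040215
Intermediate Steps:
l(V) = ½ (l(V) = -½*(-1) = ½)
D(q) = 10/3 (D(q) = -(-5 - 5)/3 = -⅓*(-10) = 10/3)
B(t, n) = 2 + n
u(Y, F) = F*(½ + Y)
((u(-6, 4) + B(E(5, -2), f(D(-4), 2)))*(-157))/70272 = ((4*(½ - 6) + (2 + 2))*(-157))/70272 = ((4*(-11/2) + 4)*(-157))*(1/70272) = ((-22 + 4)*(-157))*(1/70272) = -18*(-157)*(1/70272) = 2826*(1/70272) = 157/3904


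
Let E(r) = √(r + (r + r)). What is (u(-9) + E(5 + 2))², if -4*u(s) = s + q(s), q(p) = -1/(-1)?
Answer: (2 + √21)² ≈ 43.330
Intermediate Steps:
E(r) = √3*√r (E(r) = √(r + 2*r) = √(3*r) = √3*√r)
q(p) = 1 (q(p) = -1*(-1) = 1)
u(s) = -¼ - s/4 (u(s) = -(s + 1)/4 = -(1 + s)/4 = -¼ - s/4)
(u(-9) + E(5 + 2))² = ((-¼ - ¼*(-9)) + √3*√(5 + 2))² = ((-¼ + 9/4) + √3*√7)² = (2 + √21)²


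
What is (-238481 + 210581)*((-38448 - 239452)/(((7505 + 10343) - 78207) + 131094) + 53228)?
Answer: -3001087159200/2021 ≈ -1.4850e+9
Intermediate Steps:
(-238481 + 210581)*((-38448 - 239452)/(((7505 + 10343) - 78207) + 131094) + 53228) = -27900*(-277900/((17848 - 78207) + 131094) + 53228) = -27900*(-277900/(-60359 + 131094) + 53228) = -27900*(-277900/70735 + 53228) = -27900*(-277900*1/70735 + 53228) = -27900*(-7940/2021 + 53228) = -27900*107565848/2021 = -3001087159200/2021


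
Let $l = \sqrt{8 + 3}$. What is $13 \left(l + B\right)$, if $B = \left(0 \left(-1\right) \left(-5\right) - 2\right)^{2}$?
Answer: $52 + 13 \sqrt{11} \approx 95.116$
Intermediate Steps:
$B = 4$ ($B = \left(0 \left(-5\right) - 2\right)^{2} = \left(0 - 2\right)^{2} = \left(-2\right)^{2} = 4$)
$l = \sqrt{11} \approx 3.3166$
$13 \left(l + B\right) = 13 \left(\sqrt{11} + 4\right) = 13 \left(4 + \sqrt{11}\right) = 52 + 13 \sqrt{11}$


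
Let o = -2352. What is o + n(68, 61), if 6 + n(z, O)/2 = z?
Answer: -2228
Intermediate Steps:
n(z, O) = -12 + 2*z
o + n(68, 61) = -2352 + (-12 + 2*68) = -2352 + (-12 + 136) = -2352 + 124 = -2228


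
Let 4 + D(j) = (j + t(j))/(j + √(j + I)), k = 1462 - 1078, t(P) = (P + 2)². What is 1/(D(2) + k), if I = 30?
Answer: 2651/1003879 - 18*√2/1003879 ≈ 0.0026154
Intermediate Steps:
t(P) = (2 + P)²
k = 384
D(j) = -4 + (j + (2 + j)²)/(j + √(30 + j)) (D(j) = -4 + (j + (2 + j)²)/(j + √(j + 30)) = -4 + (j + (2 + j)²)/(j + √(30 + j)))
1/(D(2) + k) = 1/((4 + 2 + 2² - 4*√(30 + 2))/(2 + √(30 + 2)) + 384) = 1/((4 + 2 + 4 - 16*√2)/(2 + √32) + 384) = 1/((4 + 2 + 4 - 16*√2)/(2 + 4*√2) + 384) = 1/((10 - 16*√2)/(2 + 4*√2) + 384) = 1/(384 + (10 - 16*√2)/(2 + 4*√2))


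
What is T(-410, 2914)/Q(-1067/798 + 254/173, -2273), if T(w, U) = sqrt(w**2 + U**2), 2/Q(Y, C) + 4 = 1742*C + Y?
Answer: -546634458679*sqrt(2164874)/138054 ≈ -5.8259e+9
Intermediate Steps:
Q(Y, C) = 2/(-4 + Y + 1742*C) (Q(Y, C) = 2/(-4 + (1742*C + Y)) = 2/(-4 + (Y + 1742*C)) = 2/(-4 + Y + 1742*C))
T(w, U) = sqrt(U**2 + w**2)
T(-410, 2914)/Q(-1067/798 + 254/173, -2273) = sqrt(2914**2 + (-410)**2)/((2/(-4 + (-1067/798 + 254/173) + 1742*(-2273)))) = sqrt(8491396 + 168100)/((2/(-4 + (-1067*1/798 + 254*(1/173)) - 3959566))) = sqrt(8659496)/((2/(-4 + (-1067/798 + 254/173) - 3959566))) = (2*sqrt(2164874))/((2/(-4 + 18101/138054 - 3959566))) = (2*sqrt(2164874))/((2/(-546634458679/138054))) = (2*sqrt(2164874))/((2*(-138054/546634458679))) = (2*sqrt(2164874))/(-276108/546634458679) = (2*sqrt(2164874))*(-546634458679/276108) = -546634458679*sqrt(2164874)/138054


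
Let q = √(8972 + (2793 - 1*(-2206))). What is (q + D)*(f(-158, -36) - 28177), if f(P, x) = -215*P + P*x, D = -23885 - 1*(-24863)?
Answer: 11228418 + 11481*√13971 ≈ 1.2585e+7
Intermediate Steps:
D = 978 (D = -23885 + 24863 = 978)
q = √13971 (q = √(8972 + (2793 + 2206)) = √(8972 + 4999) = √13971 ≈ 118.20)
(q + D)*(f(-158, -36) - 28177) = (√13971 + 978)*(-158*(-215 - 36) - 28177) = (978 + √13971)*(-158*(-251) - 28177) = (978 + √13971)*(39658 - 28177) = (978 + √13971)*11481 = 11228418 + 11481*√13971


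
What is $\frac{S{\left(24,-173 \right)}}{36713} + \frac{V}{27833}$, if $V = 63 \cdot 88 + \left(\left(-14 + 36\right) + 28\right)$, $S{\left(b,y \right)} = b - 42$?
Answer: $\frac{204871528}{1021832929} \approx 0.20049$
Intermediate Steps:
$S{\left(b,y \right)} = -42 + b$
$V = 5594$ ($V = 5544 + \left(22 + 28\right) = 5544 + 50 = 5594$)
$\frac{S{\left(24,-173 \right)}}{36713} + \frac{V}{27833} = \frac{-42 + 24}{36713} + \frac{5594}{27833} = \left(-18\right) \frac{1}{36713} + 5594 \cdot \frac{1}{27833} = - \frac{18}{36713} + \frac{5594}{27833} = \frac{204871528}{1021832929}$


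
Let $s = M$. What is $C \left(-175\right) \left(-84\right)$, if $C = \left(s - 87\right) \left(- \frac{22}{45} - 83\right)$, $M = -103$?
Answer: $\frac{699553400}{3} \approx 2.3318 \cdot 10^{8}$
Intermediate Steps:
$s = -103$
$C = \frac{142766}{9}$ ($C = \left(-103 - 87\right) \left(- \frac{22}{45} - 83\right) = - 190 \left(\left(-22\right) \frac{1}{45} - 83\right) = - 190 \left(- \frac{22}{45} - 83\right) = \left(-190\right) \left(- \frac{3757}{45}\right) = \frac{142766}{9} \approx 15863.0$)
$C \left(-175\right) \left(-84\right) = \frac{142766}{9} \left(-175\right) \left(-84\right) = \left(- \frac{24984050}{9}\right) \left(-84\right) = \frac{699553400}{3}$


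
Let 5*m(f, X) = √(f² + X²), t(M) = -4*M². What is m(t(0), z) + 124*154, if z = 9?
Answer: 95489/5 ≈ 19098.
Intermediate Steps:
m(f, X) = √(X² + f²)/5 (m(f, X) = √(f² + X²)/5 = √(X² + f²)/5)
m(t(0), z) + 124*154 = √(9² + (-4*0²)²)/5 + 124*154 = √(81 + (-4*0)²)/5 + 19096 = √(81 + 0²)/5 + 19096 = √(81 + 0)/5 + 19096 = √81/5 + 19096 = (⅕)*9 + 19096 = 9/5 + 19096 = 95489/5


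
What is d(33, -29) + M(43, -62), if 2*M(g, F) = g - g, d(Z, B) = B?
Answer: -29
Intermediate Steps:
M(g, F) = 0 (M(g, F) = (g - g)/2 = (½)*0 = 0)
d(33, -29) + M(43, -62) = -29 + 0 = -29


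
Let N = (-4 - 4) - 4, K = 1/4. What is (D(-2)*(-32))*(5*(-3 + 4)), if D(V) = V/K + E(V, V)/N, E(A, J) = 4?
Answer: 4000/3 ≈ 1333.3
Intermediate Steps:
K = 1/4 (K = 1*(1/4) = 1/4 ≈ 0.25000)
N = -12 (N = -8 - 4 = -12)
D(V) = -1/3 + 4*V (D(V) = V/(1/4) + 4/(-12) = V*4 + 4*(-1/12) = 4*V - 1/3 = -1/3 + 4*V)
(D(-2)*(-32))*(5*(-3 + 4)) = ((-1/3 + 4*(-2))*(-32))*(5*(-3 + 4)) = ((-1/3 - 8)*(-32))*(5*1) = -25/3*(-32)*5 = (800/3)*5 = 4000/3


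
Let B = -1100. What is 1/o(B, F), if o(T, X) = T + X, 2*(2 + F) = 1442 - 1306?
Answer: -1/1034 ≈ -0.00096712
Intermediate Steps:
F = 66 (F = -2 + (1442 - 1306)/2 = -2 + (1/2)*136 = -2 + 68 = 66)
1/o(B, F) = 1/(-1100 + 66) = 1/(-1034) = -1/1034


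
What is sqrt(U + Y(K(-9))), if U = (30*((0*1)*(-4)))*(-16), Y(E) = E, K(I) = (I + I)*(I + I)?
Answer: 18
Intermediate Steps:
K(I) = 4*I**2 (K(I) = (2*I)*(2*I) = 4*I**2)
U = 0 (U = (30*(0*(-4)))*(-16) = (30*0)*(-16) = 0*(-16) = 0)
sqrt(U + Y(K(-9))) = sqrt(0 + 4*(-9)**2) = sqrt(0 + 4*81) = sqrt(0 + 324) = sqrt(324) = 18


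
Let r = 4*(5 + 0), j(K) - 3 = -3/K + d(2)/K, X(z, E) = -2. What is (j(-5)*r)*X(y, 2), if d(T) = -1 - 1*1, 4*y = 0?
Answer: -160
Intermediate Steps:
y = 0 (y = (¼)*0 = 0)
d(T) = -2 (d(T) = -1 - 1 = -2)
j(K) = 3 - 5/K (j(K) = 3 + (-3/K - 2/K) = 3 - 5/K)
r = 20 (r = 4*5 = 20)
(j(-5)*r)*X(y, 2) = ((3 - 5/(-5))*20)*(-2) = ((3 - 5*(-⅕))*20)*(-2) = ((3 + 1)*20)*(-2) = (4*20)*(-2) = 80*(-2) = -160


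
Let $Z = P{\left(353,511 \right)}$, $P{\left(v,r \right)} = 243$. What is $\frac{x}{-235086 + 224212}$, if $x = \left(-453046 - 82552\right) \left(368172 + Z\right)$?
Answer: $\frac{98661168585}{5437} \approx 1.8146 \cdot 10^{7}$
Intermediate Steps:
$Z = 243$
$x = -197322337170$ ($x = \left(-453046 - 82552\right) \left(368172 + 243\right) = \left(-453046 + \left(-173680 + 91128\right)\right) 368415 = \left(-453046 - 82552\right) 368415 = \left(-535598\right) 368415 = -197322337170$)
$\frac{x}{-235086 + 224212} = - \frac{197322337170}{-235086 + 224212} = - \frac{197322337170}{-10874} = \left(-197322337170\right) \left(- \frac{1}{10874}\right) = \frac{98661168585}{5437}$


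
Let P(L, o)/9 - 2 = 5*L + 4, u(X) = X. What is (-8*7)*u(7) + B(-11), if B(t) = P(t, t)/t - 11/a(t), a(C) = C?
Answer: -3860/11 ≈ -350.91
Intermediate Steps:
P(L, o) = 54 + 45*L (P(L, o) = 18 + 9*(5*L + 4) = 18 + 9*(4 + 5*L) = 18 + (36 + 45*L) = 54 + 45*L)
B(t) = -11/t + (54 + 45*t)/t (B(t) = (54 + 45*t)/t - 11/t = -11/t + (54 + 45*t)/t)
(-8*7)*u(7) + B(-11) = -8*7*7 + (45 + 43/(-11)) = -56*7 + (45 + 43*(-1/11)) = -392 + (45 - 43/11) = -392 + 452/11 = -3860/11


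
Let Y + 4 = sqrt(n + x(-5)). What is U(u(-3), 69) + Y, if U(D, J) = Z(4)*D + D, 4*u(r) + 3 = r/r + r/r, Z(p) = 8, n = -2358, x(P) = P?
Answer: -25/4 + I*sqrt(2363) ≈ -6.25 + 48.611*I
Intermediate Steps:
u(r) = -1/4 (u(r) = -3/4 + (r/r + r/r)/4 = -3/4 + (1 + 1)/4 = -3/4 + (1/4)*2 = -3/4 + 1/2 = -1/4)
Y = -4 + I*sqrt(2363) (Y = -4 + sqrt(-2358 - 5) = -4 + sqrt(-2363) = -4 + I*sqrt(2363) ≈ -4.0 + 48.611*I)
U(D, J) = 9*D (U(D, J) = 8*D + D = 9*D)
U(u(-3), 69) + Y = 9*(-1/4) + (-4 + I*sqrt(2363)) = -9/4 + (-4 + I*sqrt(2363)) = -25/4 + I*sqrt(2363)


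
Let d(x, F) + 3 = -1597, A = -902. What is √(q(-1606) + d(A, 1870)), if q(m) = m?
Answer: I*√3206 ≈ 56.622*I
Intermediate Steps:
d(x, F) = -1600 (d(x, F) = -3 - 1597 = -1600)
√(q(-1606) + d(A, 1870)) = √(-1606 - 1600) = √(-3206) = I*√3206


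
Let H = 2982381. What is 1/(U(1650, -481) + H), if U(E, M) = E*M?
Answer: 1/2188731 ≈ 4.5689e-7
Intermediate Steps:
1/(U(1650, -481) + H) = 1/(1650*(-481) + 2982381) = 1/(-793650 + 2982381) = 1/2188731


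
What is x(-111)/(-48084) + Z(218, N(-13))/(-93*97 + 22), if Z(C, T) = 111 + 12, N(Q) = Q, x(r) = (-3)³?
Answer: -1890453/144235972 ≈ -0.013107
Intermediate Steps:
x(r) = -27
Z(C, T) = 123
x(-111)/(-48084) + Z(218, N(-13))/(-93*97 + 22) = -27/(-48084) + 123/(-93*97 + 22) = -27*(-1/48084) + 123/(-9021 + 22) = 9/16028 + 123/(-8999) = 9/16028 + 123*(-1/8999) = 9/16028 - 123/8999 = -1890453/144235972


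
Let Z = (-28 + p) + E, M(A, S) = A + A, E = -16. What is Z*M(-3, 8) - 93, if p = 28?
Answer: 3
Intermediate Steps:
M(A, S) = 2*A
Z = -16 (Z = (-28 + 28) - 16 = 0 - 16 = -16)
Z*M(-3, 8) - 93 = -32*(-3) - 93 = -16*(-6) - 93 = 96 - 93 = 3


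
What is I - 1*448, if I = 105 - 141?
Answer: -484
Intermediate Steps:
I = -36
I - 1*448 = -36 - 1*448 = -36 - 448 = -484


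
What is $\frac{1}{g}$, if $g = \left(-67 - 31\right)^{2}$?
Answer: $\frac{1}{9604} \approx 0.00010412$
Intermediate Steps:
$g = 9604$ ($g = \left(-98\right)^{2} = 9604$)
$\frac{1}{g} = \frac{1}{9604}$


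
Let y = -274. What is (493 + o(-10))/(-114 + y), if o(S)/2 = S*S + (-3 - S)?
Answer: -707/388 ≈ -1.8222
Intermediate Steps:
o(S) = -6 - 2*S + 2*S² (o(S) = 2*(S*S + (-3 - S)) = 2*(S² + (-3 - S)) = 2*(-3 + S² - S) = -6 - 2*S + 2*S²)
(493 + o(-10))/(-114 + y) = (493 + (-6 - 2*(-10) + 2*(-10)²))/(-114 - 274) = (493 + (-6 + 20 + 2*100))/(-388) = (493 + (-6 + 20 + 200))*(-1/388) = (493 + 214)*(-1/388) = 707*(-1/388) = -707/388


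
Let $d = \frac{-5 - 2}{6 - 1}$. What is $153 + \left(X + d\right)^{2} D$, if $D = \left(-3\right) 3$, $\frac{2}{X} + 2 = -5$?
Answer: $\frac{156096}{1225} \approx 127.43$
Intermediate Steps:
$X = - \frac{2}{7}$ ($X = \frac{2}{-2 - 5} = \frac{2}{-7} = 2 \left(- \frac{1}{7}\right) = - \frac{2}{7} \approx -0.28571$)
$D = -9$
$d = - \frac{7}{5} \approx -1.4$
$153 + \left(X + d\right)^{2} D = 153 + \left(- \frac{2}{7} - \frac{7}{5}\right)^{2} \left(-9\right) = 153 + \left(- \frac{59}{35}\right)^{2} \left(-9\right) = 153 + \frac{3481}{1225} \left(-9\right) = 153 - \frac{31329}{1225} = \frac{156096}{1225}$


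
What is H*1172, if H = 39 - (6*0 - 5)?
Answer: 51568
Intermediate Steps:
H = 44 (H = 39 - (0 - 5) = 39 - 1*(-5) = 39 + 5 = 44)
H*1172 = 44*1172 = 51568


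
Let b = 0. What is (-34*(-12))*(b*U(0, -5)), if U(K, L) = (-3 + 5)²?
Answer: 0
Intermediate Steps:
U(K, L) = 4 (U(K, L) = 2² = 4)
(-34*(-12))*(b*U(0, -5)) = (-34*(-12))*(0*4) = 408*0 = 0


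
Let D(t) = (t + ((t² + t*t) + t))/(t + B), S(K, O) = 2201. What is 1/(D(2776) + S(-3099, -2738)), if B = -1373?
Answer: 1403/18505907 ≈ 7.5814e-5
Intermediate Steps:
D(t) = (2*t + 2*t²)/(-1373 + t) (D(t) = (t + ((t² + t*t) + t))/(t - 1373) = (t + ((t² + t²) + t))/(-1373 + t) = (t + (2*t² + t))/(-1373 + t) = (t + (t + 2*t²))/(-1373 + t) = (2*t + 2*t²)/(-1373 + t))
1/(D(2776) + S(-3099, -2738)) = 1/(2*2776*(1 + 2776)/(-1373 + 2776) + 2201) = 1/(2*2776*2777/1403 + 2201) = 1/(2*2776*(1/1403)*2777 + 2201) = 1/(15417904/1403 + 2201) = 1/(18505907/1403) = 1403/18505907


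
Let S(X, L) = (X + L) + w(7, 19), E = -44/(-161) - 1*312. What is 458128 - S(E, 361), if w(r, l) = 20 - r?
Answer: 73748582/161 ≈ 4.5807e+5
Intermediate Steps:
E = -50188/161 (E = -44*(-1/161) - 312 = 44/161 - 312 = -50188/161 ≈ -311.73)
S(X, L) = 13 + L + X (S(X, L) = (X + L) + (20 - 1*7) = (L + X) + (20 - 7) = (L + X) + 13 = 13 + L + X)
458128 - S(E, 361) = 458128 - (13 + 361 - 50188/161) = 458128 - 1*10026/161 = 458128 - 10026/161 = 73748582/161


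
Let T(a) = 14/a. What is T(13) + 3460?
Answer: 44994/13 ≈ 3461.1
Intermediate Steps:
T(13) + 3460 = 14/13 + 3460 = 44994/13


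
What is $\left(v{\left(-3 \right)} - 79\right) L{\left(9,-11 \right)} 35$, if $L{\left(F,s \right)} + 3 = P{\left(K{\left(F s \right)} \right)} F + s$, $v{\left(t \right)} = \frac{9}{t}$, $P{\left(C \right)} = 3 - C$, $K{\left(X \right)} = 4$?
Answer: $66010$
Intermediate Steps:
$L{\left(F,s \right)} = -3 + s - F$ ($L{\left(F,s \right)} = -3 + \left(\left(3 - 4\right) F + s\right) = -3 - \left(F - s\right) = -3 + s - F$)
$\left(v{\left(-3 \right)} - 79\right) L{\left(9,-11 \right)} 35 = \left(\frac{9}{-3} - 79\right) \left(-3 - 11 - 9\right) 35 = \left(9 \left(- \frac{1}{3}\right) - 79\right) \left(-3 - 11 - 9\right) 35 = \left(-3 - 79\right) \left(-23\right) 35 = \left(-82\right) \left(-23\right) 35 = 1886 \cdot 35 = 66010$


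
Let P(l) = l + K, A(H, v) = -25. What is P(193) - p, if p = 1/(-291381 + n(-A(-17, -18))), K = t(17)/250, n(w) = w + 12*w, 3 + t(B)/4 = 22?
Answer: 7032786253/36382000 ≈ 193.30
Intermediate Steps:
t(B) = 76 (t(B) = -12 + 4*22 = -12 + 88 = 76)
n(w) = 13*w
K = 38/125 (K = 76/250 = 76*(1/250) = 38/125 ≈ 0.30400)
p = -1/291056 (p = 1/(-291381 + 13*(-1*(-25))) = 1/(-291381 + 13*25) = 1/(-291381 + 325) = 1/(-291056) = -1/291056 ≈ -3.4358e-6)
P(l) = 38/125 + l (P(l) = l + 38/125 = 38/125 + l)
P(193) - p = (38/125 + 193) - 1*(-1/291056) = 24163/125 + 1/291056 = 7032786253/36382000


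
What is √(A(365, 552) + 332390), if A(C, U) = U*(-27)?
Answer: √317486 ≈ 563.46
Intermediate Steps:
A(C, U) = -27*U
√(A(365, 552) + 332390) = √(-27*552 + 332390) = √(-14904 + 332390) = √317486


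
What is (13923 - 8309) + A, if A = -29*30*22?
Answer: -13526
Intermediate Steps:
A = -19140 (A = -870*22 = -19140)
(13923 - 8309) + A = (13923 - 8309) - 19140 = 5614 - 19140 = -13526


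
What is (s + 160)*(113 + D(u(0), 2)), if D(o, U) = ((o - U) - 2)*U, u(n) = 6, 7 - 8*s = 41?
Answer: 72891/4 ≈ 18223.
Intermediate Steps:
s = -17/4 (s = 7/8 - ⅛*41 = 7/8 - 41/8 = -17/4 ≈ -4.2500)
D(o, U) = U*(-2 + o - U) (D(o, U) = (-2 + o - U)*U = U*(-2 + o - U))
(s + 160)*(113 + D(u(0), 2)) = (-17/4 + 160)*(113 + 2*(-2 + 6 - 1*2)) = 623*(113 + 2*(-2 + 6 - 2))/4 = 623*(113 + 2*2)/4 = 623*(113 + 4)/4 = (623/4)*117 = 72891/4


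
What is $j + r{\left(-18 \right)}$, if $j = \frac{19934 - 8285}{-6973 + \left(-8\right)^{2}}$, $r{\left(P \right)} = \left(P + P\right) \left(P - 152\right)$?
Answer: $\frac{14090477}{2303} \approx 6118.3$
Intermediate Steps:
$r{\left(P \right)} = 2 P \left(-152 + P\right)$
$j = - \frac{3883}{2303}$ ($j = \frac{11649}{-6973 + 64} = \frac{11649}{-6909} = 11649 \left(- \frac{1}{6909}\right) = - \frac{3883}{2303} \approx -1.6861$)
$j + r{\left(-18 \right)} = - \frac{3883}{2303} + 2 \left(-18\right) \left(-152 - 18\right) = - \frac{3883}{2303} + 2 \left(-18\right) \left(-170\right) = - \frac{3883}{2303} + 6120 = \frac{14090477}{2303}$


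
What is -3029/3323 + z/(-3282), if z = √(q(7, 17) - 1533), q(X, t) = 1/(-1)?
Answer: -3029/3323 - I*√1534/3282 ≈ -0.91153 - 0.011934*I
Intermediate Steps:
q(X, t) = -1
z = I*√1534 (z = √(-1 - 1533) = √(-1534) = I*√1534 ≈ 39.166*I)
-3029/3323 + z/(-3282) = -3029/3323 + (I*√1534)/(-3282) = -3029*1/3323 + (I*√1534)*(-1/3282) = -3029/3323 - I*√1534/3282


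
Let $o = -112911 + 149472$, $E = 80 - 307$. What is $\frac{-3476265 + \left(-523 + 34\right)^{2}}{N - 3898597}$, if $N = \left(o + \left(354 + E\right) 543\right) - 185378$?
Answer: $\frac{1079048}{1326151} \approx 0.81367$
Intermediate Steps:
$E = -227$ ($E = 80 - 307 = -227$)
$o = 36561$
$N = -79856$ ($N = \left(36561 + \left(354 - 227\right) 543\right) - 185378 = \left(36561 + 127 \cdot 543\right) - 185378 = \left(36561 + 68961\right) - 185378 = 105522 - 185378 = -79856$)
$\frac{-3476265 + \left(-523 + 34\right)^{2}}{N - 3898597} = \frac{-3476265 + \left(-523 + 34\right)^{2}}{-79856 - 3898597} = \frac{-3476265 + \left(-489\right)^{2}}{-3978453} = \left(-3476265 + 239121\right) \left(- \frac{1}{3978453}\right) = \left(-3237144\right) \left(- \frac{1}{3978453}\right) = \frac{1079048}{1326151}$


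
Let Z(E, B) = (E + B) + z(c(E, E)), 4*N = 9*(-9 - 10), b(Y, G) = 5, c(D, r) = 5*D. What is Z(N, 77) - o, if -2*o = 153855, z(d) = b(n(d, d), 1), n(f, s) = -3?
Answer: 307867/4 ≈ 76967.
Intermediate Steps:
z(d) = 5
o = -153855/2 (o = -½*153855 = -153855/2 ≈ -76928.)
N = -171/4 (N = (9*(-9 - 10))/4 = (9*(-19))/4 = (¼)*(-171) = -171/4 ≈ -42.750)
Z(E, B) = 5 + B + E (Z(E, B) = (E + B) + 5 = (B + E) + 5 = 5 + B + E)
Z(N, 77) - o = (5 + 77 - 171/4) - 1*(-153855/2) = 157/4 + 153855/2 = 307867/4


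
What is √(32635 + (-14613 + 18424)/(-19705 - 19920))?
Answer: 4*√128103470715/7925 ≈ 180.65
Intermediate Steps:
√(32635 + (-14613 + 18424)/(-19705 - 19920)) = √(32635 + 3811/(-39625)) = √(32635 + 3811*(-1/39625)) = √(32635 - 3811/39625) = √(1293158064/39625) = 4*√128103470715/7925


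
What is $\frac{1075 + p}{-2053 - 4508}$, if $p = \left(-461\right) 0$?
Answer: $- \frac{1075}{6561} \approx -0.16385$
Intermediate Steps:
$p = 0$
$\frac{1075 + p}{-2053 - 4508} = \frac{1075 + 0}{-2053 - 4508} = \frac{1075}{-6561} = 1075 \left(- \frac{1}{6561}\right) = - \frac{1075}{6561}$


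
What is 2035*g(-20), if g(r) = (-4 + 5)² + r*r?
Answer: 816035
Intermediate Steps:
g(r) = 1 + r² (g(r) = 1² + r² = 1 + r²)
2035*g(-20) = 2035*(1 + (-20)²) = 2035*(1 + 400) = 2035*401 = 816035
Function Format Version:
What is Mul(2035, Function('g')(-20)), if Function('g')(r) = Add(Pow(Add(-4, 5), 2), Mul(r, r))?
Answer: 816035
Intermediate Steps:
Function('g')(r) = Add(1, Pow(r, 2)) (Function('g')(r) = Add(Pow(1, 2), Pow(r, 2)) = Add(1, Pow(r, 2)))
Mul(2035, Function('g')(-20)) = Mul(2035, Add(1, Pow(-20, 2))) = Mul(2035, Add(1, 400)) = Mul(2035, 401) = 816035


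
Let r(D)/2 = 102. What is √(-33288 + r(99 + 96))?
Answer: 6*I*√919 ≈ 181.89*I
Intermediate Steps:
r(D) = 204 (r(D) = 2*102 = 204)
√(-33288 + r(99 + 96)) = √(-33288 + 204) = √(-33084) = 6*I*√919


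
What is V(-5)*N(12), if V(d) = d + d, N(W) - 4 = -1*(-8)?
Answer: -120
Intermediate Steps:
N(W) = 12 (N(W) = 4 - 1*(-8) = 4 + 8 = 12)
V(d) = 2*d
V(-5)*N(12) = (2*(-5))*12 = -10*12 = -120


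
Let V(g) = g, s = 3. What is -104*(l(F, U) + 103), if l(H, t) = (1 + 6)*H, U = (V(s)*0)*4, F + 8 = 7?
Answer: -9984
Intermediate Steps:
F = -1 (F = -8 + 7 = -1)
U = 0 (U = (3*0)*4 = 0*4 = 0)
l(H, t) = 7*H
-104*(l(F, U) + 103) = -104*(7*(-1) + 103) = -104*(-7 + 103) = -104*96 = -9984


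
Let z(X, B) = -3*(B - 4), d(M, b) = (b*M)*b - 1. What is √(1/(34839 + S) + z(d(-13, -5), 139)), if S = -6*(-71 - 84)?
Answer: 2*I*√129541403859/35769 ≈ 20.125*I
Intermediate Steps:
S = 930 (S = -6*(-155) = 930)
d(M, b) = -1 + M*b² (d(M, b) = (M*b)*b - 1 = M*b² - 1 = -1 + M*b²)
z(X, B) = 12 - 3*B (z(X, B) = -3*(-4 + B) = 12 - 3*B)
√(1/(34839 + S) + z(d(-13, -5), 139)) = √(1/(34839 + 930) + (12 - 3*139)) = √(1/35769 + (12 - 417)) = √(1/35769 - 405) = √(-14486444/35769) = 2*I*√129541403859/35769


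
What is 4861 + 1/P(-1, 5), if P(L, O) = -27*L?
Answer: 131248/27 ≈ 4861.0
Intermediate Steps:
4861 + 1/P(-1, 5) = 4861 + 1/(-27*(-1)) = 4861 + 1/27 = 131248/27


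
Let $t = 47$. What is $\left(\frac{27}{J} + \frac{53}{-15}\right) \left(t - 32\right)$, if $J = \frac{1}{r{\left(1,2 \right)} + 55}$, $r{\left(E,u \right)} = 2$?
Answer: $23032$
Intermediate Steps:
$J = \frac{1}{57}$ ($J = \frac{1}{2 + 55} = \frac{1}{57} \approx 0.017544$)
$\left(\frac{27}{J} + \frac{53}{-15}\right) \left(t - 32\right) = \left(27 \frac{1}{\frac{1}{57}} + \frac{53}{-15}\right) \left(47 - 32\right) = \left(27 \cdot 57 + 53 \left(- \frac{1}{15}\right)\right) 15 = \left(1539 - \frac{53}{15}\right) 15 = \frac{23032}{15} \cdot 15 = 23032$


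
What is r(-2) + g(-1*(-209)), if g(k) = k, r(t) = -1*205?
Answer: 4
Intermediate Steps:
r(t) = -205
r(-2) + g(-1*(-209)) = -205 - 1*(-209) = -205 + 209 = 4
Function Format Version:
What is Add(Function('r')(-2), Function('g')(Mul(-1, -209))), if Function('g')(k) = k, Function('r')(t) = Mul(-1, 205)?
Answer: 4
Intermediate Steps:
Function('r')(t) = -205
Add(Function('r')(-2), Function('g')(Mul(-1, -209))) = Add(-205, Mul(-1, -209)) = Add(-205, 209) = 4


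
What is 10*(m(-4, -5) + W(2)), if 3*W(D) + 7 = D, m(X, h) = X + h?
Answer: -320/3 ≈ -106.67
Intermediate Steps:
W(D) = -7/3 + D/3
10*(m(-4, -5) + W(2)) = 10*((-4 - 5) + (-7/3 + (1/3)*2)) = 10*(-9 + (-7/3 + 2/3)) = 10*(-9 - 5/3) = 10*(-32/3) = -320/3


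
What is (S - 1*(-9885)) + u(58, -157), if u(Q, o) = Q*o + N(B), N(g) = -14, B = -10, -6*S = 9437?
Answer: -4847/6 ≈ -807.83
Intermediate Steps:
S = -9437/6 (S = -1/6*9437 = -9437/6 ≈ -1572.8)
u(Q, o) = -14 + Q*o (u(Q, o) = Q*o - 14 = -14 + Q*o)
(S - 1*(-9885)) + u(58, -157) = (-9437/6 - 1*(-9885)) + (-14 + 58*(-157)) = (-9437/6 + 9885) + (-14 - 9106) = 49873/6 - 9120 = -4847/6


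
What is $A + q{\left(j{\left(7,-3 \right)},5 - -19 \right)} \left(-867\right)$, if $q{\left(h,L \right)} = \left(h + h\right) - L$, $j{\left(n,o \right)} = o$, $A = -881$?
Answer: $25129$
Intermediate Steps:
$q{\left(h,L \right)} = - L + 2 h$ ($q{\left(h,L \right)} = 2 h - L = - L + 2 h$)
$A + q{\left(j{\left(7,-3 \right)},5 - -19 \right)} \left(-867\right) = -881 + \left(- (5 - -19) + 2 \left(-3\right)\right) \left(-867\right) = -881 + \left(- (5 + 19) - 6\right) \left(-867\right) = -881 + \left(\left(-1\right) 24 - 6\right) \left(-867\right) = -881 + \left(-24 - 6\right) \left(-867\right) = -881 - -26010 = -881 + 26010 = 25129$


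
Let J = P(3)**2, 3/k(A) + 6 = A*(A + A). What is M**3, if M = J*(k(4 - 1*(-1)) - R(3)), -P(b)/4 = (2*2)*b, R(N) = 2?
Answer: -117361115136000/1331 ≈ -8.8175e+10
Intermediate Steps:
P(b) = -16*b (P(b) = -4*2*2*b = -16*b)
k(A) = 3/(-6 + 2*A**2) (k(A) = 3/(-6 + A*(A + A)) = 3/(-6 + A*(2*A)) = 3/(-6 + 2*A**2))
J = 2304 (J = (-16*3)**2 = (-48)**2 = 2304)
M = -48960/11 (M = 2304*(3/(2*(-3 + (4 - 1*(-1))**2)) - 1*2) = 2304*(3/(2*(-3 + (4 + 1)**2)) - 2) = 2304*(3/(2*(-3 + 5**2)) - 2) = 2304*(3/(2*(-3 + 25)) - 2) = 2304*((3/2)/22 - 2) = 2304*((3/2)*(1/22) - 2) = 2304*(3/44 - 2) = 2304*(-85/44) = -48960/11 ≈ -4450.9)
M**3 = (-48960/11)**3 = -117361115136000/1331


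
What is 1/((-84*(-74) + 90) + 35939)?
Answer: 1/42245 ≈ 2.3671e-5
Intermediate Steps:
1/((-84*(-74) + 90) + 35939) = 1/((6216 + 90) + 35939) = 1/(6306 + 35939) = 1/42245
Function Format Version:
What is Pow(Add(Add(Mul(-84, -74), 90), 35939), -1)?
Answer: Rational(1, 42245) ≈ 2.3671e-5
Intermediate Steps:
Pow(Add(Add(Mul(-84, -74), 90), 35939), -1) = Pow(Add(Add(6216, 90), 35939), -1) = Pow(Add(6306, 35939), -1) = Pow(42245, -1) = Rational(1, 42245)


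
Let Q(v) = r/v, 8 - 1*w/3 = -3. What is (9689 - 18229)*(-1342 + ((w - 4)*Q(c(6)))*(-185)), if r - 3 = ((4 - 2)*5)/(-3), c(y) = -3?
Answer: 148963220/9 ≈ 1.6551e+7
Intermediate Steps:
w = 33 (w = 24 - 3*(-3) = 24 + 9 = 33)
r = -⅓ (r = 3 + ((4 - 2)*5)/(-3) = 3 + (2*5)*(-⅓) = 3 + 10*(-⅓) = 3 - 10/3 = -⅓ ≈ -0.33333)
Q(v) = -1/(3*v)
(9689 - 18229)*(-1342 + ((w - 4)*Q(c(6)))*(-185)) = (9689 - 18229)*(-1342 + ((33 - 4)*(-⅓/(-3)))*(-185)) = -8540*(-1342 + (29*(-⅓*(-⅓)))*(-185)) = -8540*(-1342 + (29*(⅑))*(-185)) = -8540*(-1342 + (29/9)*(-185)) = -8540*(-1342 - 5365/9) = -8540*(-17443/9) = 148963220/9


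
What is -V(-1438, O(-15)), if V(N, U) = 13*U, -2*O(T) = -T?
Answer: 195/2 ≈ 97.500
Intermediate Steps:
O(T) = T/2 (O(T) = -(-1)*T/2 = T/2)
-V(-1438, O(-15)) = -13*(½)*(-15) = -13*(-15)/2 = -1*(-195/2) = 195/2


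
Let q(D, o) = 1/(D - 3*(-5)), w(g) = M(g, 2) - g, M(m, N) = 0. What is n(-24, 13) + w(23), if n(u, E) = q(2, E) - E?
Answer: -611/17 ≈ -35.941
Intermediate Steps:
w(g) = -g (w(g) = 0 - g = -g)
q(D, o) = 1/(15 + D) (q(D, o) = 1/(D + 15) = 1/(15 + D))
n(u, E) = 1/17 - E (n(u, E) = 1/(15 + 2) - E = 1/17 - E)
n(-24, 13) + w(23) = (1/17 - 1*13) - 1*23 = (1/17 - 13) - 23 = -220/17 - 23 = -611/17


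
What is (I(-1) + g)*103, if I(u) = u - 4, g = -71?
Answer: -7828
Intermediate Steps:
I(u) = -4 + u
(I(-1) + g)*103 = ((-4 - 1) - 71)*103 = (-5 - 71)*103 = -76*103 = -7828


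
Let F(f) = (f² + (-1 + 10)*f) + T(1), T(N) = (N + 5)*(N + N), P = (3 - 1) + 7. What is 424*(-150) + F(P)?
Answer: -63426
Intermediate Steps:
P = 9 (P = 2 + 7 = 9)
T(N) = 2*N*(5 + N) (T(N) = (5 + N)*(2*N) = 2*N*(5 + N))
F(f) = 12 + f² + 9*f (F(f) = (f² + (-1 + 10)*f) + 2*1*(5 + 1) = (f² + 9*f) + 2*1*6 = (f² + 9*f) + 12 = 12 + f² + 9*f)
424*(-150) + F(P) = 424*(-150) + (12 + 9² + 9*9) = -63600 + (12 + 81 + 81) = -63600 + 174 = -63426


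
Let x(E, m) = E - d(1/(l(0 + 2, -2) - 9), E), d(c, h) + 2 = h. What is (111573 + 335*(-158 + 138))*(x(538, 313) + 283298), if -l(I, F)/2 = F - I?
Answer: 29710520900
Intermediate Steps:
l(I, F) = -2*F + 2*I (l(I, F) = -2*(F - I) = -2*F + 2*I)
d(c, h) = -2 + h
x(E, m) = 2 (x(E, m) = E - (-2 + E) = E + (2 - E) = 2)
(111573 + 335*(-158 + 138))*(x(538, 313) + 283298) = (111573 + 335*(-158 + 138))*(2 + 283298) = (111573 + 335*(-20))*283300 = (111573 - 6700)*283300 = 104873*283300 = 29710520900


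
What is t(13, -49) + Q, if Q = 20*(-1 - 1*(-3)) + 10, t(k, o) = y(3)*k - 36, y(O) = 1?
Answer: 27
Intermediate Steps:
t(k, o) = -36 + k (t(k, o) = 1*k - 36 = k - 36 = -36 + k)
Q = 50 (Q = 20*(-1 + 3) + 10 = 20*2 + 10 = 40 + 10 = 50)
t(13, -49) + Q = (-36 + 13) + 50 = -23 + 50 = 27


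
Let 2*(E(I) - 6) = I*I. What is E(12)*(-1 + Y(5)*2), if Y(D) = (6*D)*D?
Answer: 23322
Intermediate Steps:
E(I) = 6 + I²/2 (E(I) = 6 + (I*I)/2 = 6 + I²/2)
Y(D) = 6*D²
E(12)*(-1 + Y(5)*2) = (6 + (½)*12²)*(-1 + (6*5²)*2) = (6 + (½)*144)*(-1 + (6*25)*2) = (6 + 72)*(-1 + 150*2) = 78*(-1 + 300) = 78*299 = 23322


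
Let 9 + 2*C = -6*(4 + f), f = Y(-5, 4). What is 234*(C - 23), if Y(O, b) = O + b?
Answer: -8541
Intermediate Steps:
f = -1 (f = -5 + 4 = -1)
C = -27/2 (C = -9/2 + (-6*(4 - 1))/2 = -9/2 + (-6*3)/2 = -9/2 + (½)*(-18) = -9/2 - 9 = -27/2 ≈ -13.500)
234*(C - 23) = 234*(-27/2 - 23) = 234*(-73/2) = -8541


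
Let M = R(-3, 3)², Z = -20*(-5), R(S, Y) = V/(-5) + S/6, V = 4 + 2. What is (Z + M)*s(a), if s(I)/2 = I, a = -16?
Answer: -82312/25 ≈ -3292.5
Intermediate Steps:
V = 6
R(S, Y) = -6/5 + S/6 (R(S, Y) = 6/(-5) + S/6 = 6*(-⅕) + S*(⅙) = -6/5 + S/6)
s(I) = 2*I
Z = 100
M = 289/100 (M = (-6/5 + (⅙)*(-3))² = (-6/5 - ½)² = (-17/10)² = 289/100 ≈ 2.8900)
(Z + M)*s(a) = (100 + 289/100)*(2*(-16)) = (10289/100)*(-32) = -82312/25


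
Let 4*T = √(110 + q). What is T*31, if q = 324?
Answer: 31*√434/4 ≈ 161.45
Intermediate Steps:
T = √434/4 (T = √(110 + 324)/4 = √434/4 ≈ 5.2082)
T*31 = (√434/4)*31 = 31*√434/4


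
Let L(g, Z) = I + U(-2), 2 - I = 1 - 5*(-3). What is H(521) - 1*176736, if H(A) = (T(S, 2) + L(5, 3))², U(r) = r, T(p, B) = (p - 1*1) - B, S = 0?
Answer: -176375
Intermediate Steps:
T(p, B) = -1 + p - B (T(p, B) = (p - 1) - B = (-1 + p) - B = -1 + p - B)
I = -14 (I = 2 - (1 - 5*(-3)) = 2 - (1 + 15) = 2 - 1*16 = 2 - 16 = -14)
L(g, Z) = -16 (L(g, Z) = -14 - 2 = -16)
H(A) = 361 (H(A) = ((-1 + 0 - 1*2) - 16)² = ((-1 + 0 - 2) - 16)² = (-3 - 16)² = (-19)² = 361)
H(521) - 1*176736 = 361 - 1*176736 = 361 - 176736 = -176375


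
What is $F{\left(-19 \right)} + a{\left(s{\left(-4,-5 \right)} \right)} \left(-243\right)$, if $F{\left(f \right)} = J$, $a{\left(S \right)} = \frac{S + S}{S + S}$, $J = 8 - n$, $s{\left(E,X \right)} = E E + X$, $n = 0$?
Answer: $-235$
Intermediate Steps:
$s{\left(E,X \right)} = X + E^{2}$ ($s{\left(E,X \right)} = E^{2} + X = X + E^{2}$)
$J = 8$ ($J = 8 - 0 = 8 + 0 = 8$)
$a{\left(S \right)} = 1$ ($a{\left(S \right)} = \frac{2 S}{2 S} = 2 S \frac{1}{2 S} = 1$)
$F{\left(f \right)} = 8$
$F{\left(-19 \right)} + a{\left(s{\left(-4,-5 \right)} \right)} \left(-243\right) = 8 + 1 \left(-243\right) = 8 - 243 = -235$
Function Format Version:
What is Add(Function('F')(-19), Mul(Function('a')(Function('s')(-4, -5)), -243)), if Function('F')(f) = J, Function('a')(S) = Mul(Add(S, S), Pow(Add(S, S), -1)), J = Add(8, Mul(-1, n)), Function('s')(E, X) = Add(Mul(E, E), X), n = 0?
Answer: -235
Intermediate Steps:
Function('s')(E, X) = Add(X, Pow(E, 2)) (Function('s')(E, X) = Add(Pow(E, 2), X) = Add(X, Pow(E, 2)))
J = 8 (J = Add(8, Mul(-1, 0)) = Add(8, 0) = 8)
Function('a')(S) = 1 (Function('a')(S) = Mul(Mul(2, S), Pow(Mul(2, S), -1)) = Mul(Mul(2, S), Mul(Rational(1, 2), Pow(S, -1))) = 1)
Function('F')(f) = 8
Add(Function('F')(-19), Mul(Function('a')(Function('s')(-4, -5)), -243)) = Add(8, Mul(1, -243)) = Add(8, -243) = -235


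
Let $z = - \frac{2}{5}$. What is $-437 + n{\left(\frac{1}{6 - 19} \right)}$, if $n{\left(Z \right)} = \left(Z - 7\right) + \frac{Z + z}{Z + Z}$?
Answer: $- \frac{57327}{130} \approx -440.98$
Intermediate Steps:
$z = - \frac{2}{5}$ ($z = \left(-2\right) \frac{1}{5} = - \frac{2}{5} \approx -0.4$)
$n{\left(Z \right)} = -7 + Z + \frac{- \frac{2}{5} + Z}{2 Z}$ ($n{\left(Z \right)} = \left(Z - 7\right) + \frac{Z - \frac{2}{5}}{Z + Z} = \left(-7 + Z\right) + \frac{- \frac{2}{5} + Z}{2 Z} = -7 + Z + \frac{- \frac{2}{5} + Z}{2 Z}$)
$-437 + n{\left(\frac{1}{6 - 19} \right)} = -437 - \left(\frac{13}{2} - \frac{13}{5} - \frac{1}{6 - 19}\right) = -437 - \left(\frac{13}{2} - \frac{13}{5} + \frac{1}{13}\right) = -437 - \left(\frac{171}{26} - \frac{13}{5}\right) = -437 - \frac{517}{130} = - \frac{57327}{130}$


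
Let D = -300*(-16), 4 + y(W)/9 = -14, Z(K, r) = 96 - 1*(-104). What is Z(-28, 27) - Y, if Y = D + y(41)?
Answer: -4438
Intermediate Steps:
Z(K, r) = 200 (Z(K, r) = 96 + 104 = 200)
y(W) = -162 (y(W) = -36 + 9*(-14) = -36 - 126 = -162)
D = 4800
Y = 4638 (Y = 4800 - 162 = 4638)
Z(-28, 27) - Y = 200 - 1*4638 = 200 - 4638 = -4438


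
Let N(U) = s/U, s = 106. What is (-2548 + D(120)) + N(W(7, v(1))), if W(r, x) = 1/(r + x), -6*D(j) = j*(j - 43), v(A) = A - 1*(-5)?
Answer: -2710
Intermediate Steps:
v(A) = 5 + A (v(A) = A + 5 = 5 + A)
D(j) = -j*(-43 + j)/6 (D(j) = -j*(j - 43)/6 = -j*(-43 + j)/6)
N(U) = 106/U
(-2548 + D(120)) + N(W(7, v(1))) = (-2548 + (1/6)*120*(43 - 1*120)) + 106/(1/(7 + (5 + 1))) = (-2548 + (1/6)*120*(43 - 120)) + 106/(1/(7 + 6)) = (-2548 + (1/6)*120*(-77)) + 106/(1/13) = (-2548 - 1540) + 106/(1/13) = -4088 + 106*13 = -4088 + 1378 = -2710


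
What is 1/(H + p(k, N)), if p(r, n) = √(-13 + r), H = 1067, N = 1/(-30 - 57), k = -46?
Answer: 1067/1138548 - I*√59/1138548 ≈ 0.00093716 - 6.7464e-6*I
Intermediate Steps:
N = -1/87 (N = 1/(-87) = -1/87 ≈ -0.011494)
1/(H + p(k, N)) = 1/(1067 + √(-13 - 46)) = 1/(1067 + √(-59)) = 1/(1067 + I*√59)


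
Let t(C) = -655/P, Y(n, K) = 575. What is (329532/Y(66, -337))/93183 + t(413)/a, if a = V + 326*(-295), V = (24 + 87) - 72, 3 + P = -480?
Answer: 221239060969/36055044266325 ≈ 0.0061361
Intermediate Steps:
P = -483 (P = -3 - 480 = -483)
V = 39 (V = 111 - 72 = 39)
t(C) = 655/483 (t(C) = -655/(-483) = -655*(-1/483) = 655/483)
a = -96131 (a = 39 + 326*(-295) = 39 - 96170 = -96131)
(329532/Y(66, -337))/93183 + t(413)/a = (329532/575)/93183 + (655/483)/(-96131) = (329532*(1/575))*(1/93183) + (655/483)*(-1/96131) = (329532/575)*(1/93183) - 655/46431273 = 109844/17860075 - 655/46431273 = 221239060969/36055044266325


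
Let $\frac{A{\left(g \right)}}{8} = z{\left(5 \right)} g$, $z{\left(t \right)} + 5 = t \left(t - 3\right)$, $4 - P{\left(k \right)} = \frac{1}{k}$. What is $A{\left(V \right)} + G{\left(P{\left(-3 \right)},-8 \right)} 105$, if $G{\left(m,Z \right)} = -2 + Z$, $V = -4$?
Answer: $-1210$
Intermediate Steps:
$P{\left(k \right)} = 4 - \frac{1}{k}$
$z{\left(t \right)} = -5 + t \left(-3 + t\right)$ ($z{\left(t \right)} = -5 + t \left(t - 3\right) = -5 + t \left(-3 + t\right)$)
$A{\left(g \right)} = 40 g$ ($A{\left(g \right)} = 8 \left(-5 + 5^{2} - 15\right) g = 8 \left(-5 + 25 - 15\right) g = 8 \cdot 5 g = 40 g$)
$A{\left(V \right)} + G{\left(P{\left(-3 \right)},-8 \right)} 105 = 40 \left(-4\right) + \left(-2 - 8\right) 105 = -160 - 1050 = -1210$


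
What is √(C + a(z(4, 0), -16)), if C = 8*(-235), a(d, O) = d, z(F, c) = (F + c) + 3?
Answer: I*√1873 ≈ 43.278*I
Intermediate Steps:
z(F, c) = 3 + F + c
C = -1880
√(C + a(z(4, 0), -16)) = √(-1880 + (3 + 4 + 0)) = √(-1880 + 7) = √(-1873) = I*√1873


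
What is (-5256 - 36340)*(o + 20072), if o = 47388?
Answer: -2806066160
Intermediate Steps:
(-5256 - 36340)*(o + 20072) = (-5256 - 36340)*(47388 + 20072) = -41596*67460 = -2806066160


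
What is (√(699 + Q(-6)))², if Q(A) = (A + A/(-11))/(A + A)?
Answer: 7694/11 ≈ 699.45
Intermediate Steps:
Q(A) = 5/11 (Q(A) = (A + A*(-1/11))/((2*A)) = (A - A/11)*(1/(2*A)) = (10*A/11)*(1/(2*A)) = 5/11)
(√(699 + Q(-6)))² = (√(699 + 5/11))² = (√(7694/11))² = (√84634/11)² = 7694/11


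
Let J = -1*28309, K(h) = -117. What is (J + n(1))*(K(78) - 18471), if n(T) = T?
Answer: 526189104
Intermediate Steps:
J = -28309
(J + n(1))*(K(78) - 18471) = (-28309 + 1)*(-117 - 18471) = -28308*(-18588) = 526189104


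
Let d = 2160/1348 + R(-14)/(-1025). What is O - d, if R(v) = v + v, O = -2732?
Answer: -944264036/345425 ≈ -2733.6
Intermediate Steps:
R(v) = 2*v
d = 562936/345425 (d = 2160/1348 + (2*(-14))/(-1025) = 2160*(1/1348) - 28*(-1/1025) = 540/337 + 28/1025 = 562936/345425 ≈ 1.6297)
O - d = -2732 - 1*562936/345425 = -2732 - 562936/345425 = -944264036/345425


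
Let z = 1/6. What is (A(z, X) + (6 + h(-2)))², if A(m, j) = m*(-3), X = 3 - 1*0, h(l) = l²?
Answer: 361/4 ≈ 90.250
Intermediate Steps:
z = ⅙ ≈ 0.16667
X = 3 (X = 3 + 0 = 3)
A(m, j) = -3*m
(A(z, X) + (6 + h(-2)))² = (-3*⅙ + (6 + (-2)²))² = (-½ + (6 + 4))² = (-½ + 10)² = (19/2)² = 361/4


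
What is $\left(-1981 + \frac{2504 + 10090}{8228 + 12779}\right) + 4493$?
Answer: $\frac{52782178}{21007} \approx 2512.6$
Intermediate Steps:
$\left(-1981 + \frac{2504 + 10090}{8228 + 12779}\right) + 4493 = \left(-1981 + \frac{12594}{21007}\right) + 4493 = - \frac{41602273}{21007} + 4493 = \frac{52782178}{21007}$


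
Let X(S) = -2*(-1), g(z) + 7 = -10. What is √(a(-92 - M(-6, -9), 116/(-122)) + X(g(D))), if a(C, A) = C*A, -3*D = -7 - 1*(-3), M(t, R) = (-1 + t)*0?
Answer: √332938/61 ≈ 9.4591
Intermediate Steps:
M(t, R) = 0
D = 4/3 (D = -(-7 - 1*(-3))/3 = -(-7 + 3)/3 = -⅓*(-4) = 4/3 ≈ 1.3333)
g(z) = -17 (g(z) = -7 - 10 = -17)
X(S) = 2
a(C, A) = A*C
√(a(-92 - M(-6, -9), 116/(-122)) + X(g(D))) = √((116/(-122))*(-92 - 1*0) + 2) = √((116*(-1/122))*(-92 + 0) + 2) = √(-58/61*(-92) + 2) = √(5336/61 + 2) = √(5458/61) = √332938/61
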